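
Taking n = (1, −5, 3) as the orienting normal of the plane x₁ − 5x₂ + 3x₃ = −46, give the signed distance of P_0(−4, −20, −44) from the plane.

10/√35

n·P_0 − (-46) = 10.
|n| = √35, so the signed distance is 10/√35.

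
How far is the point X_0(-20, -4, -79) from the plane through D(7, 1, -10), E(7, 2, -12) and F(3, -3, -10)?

DE = (0, 1, -2) and DF = (-4, -4, 0), so a normal is n = DE × DF = (-8, 8, 4).
d = |(-8)·(-20) + 8·(-4) + 4·(-79) − (-88)| / √(64 + 64 + 16) = |-100| / 12 = 25/3.

25/3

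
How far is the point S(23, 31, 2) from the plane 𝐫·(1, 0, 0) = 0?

23

Normal vector n = (1, 0, 0), and n·(23, 31, 2) - 0 = 23.
|n| = √(1 + 0 + 0) = 1, so the distance is |23|/1 = 23.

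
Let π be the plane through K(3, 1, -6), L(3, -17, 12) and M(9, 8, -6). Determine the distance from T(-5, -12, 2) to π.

KL = (0, -18, 18) and KM = (6, 7, 0), so a normal is n = KL × KM = (-126, 108, 108).
d = |(-126)·(-5) + 108·(-12) + 108·2 − (-918)| / √(15876 + 11664 + 11664) = |468| / 198 = 26/11.

26/11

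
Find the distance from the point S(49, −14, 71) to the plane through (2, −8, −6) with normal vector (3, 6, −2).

7

The plane has equation n·(r − (2, −8, −6)) = 0, i.e. n·r = -30.
d = |3·49 + 6·(-14) + (-2)·71 − (-30)| / √(9 + 36 + 4) = |-49| / 7 = 7.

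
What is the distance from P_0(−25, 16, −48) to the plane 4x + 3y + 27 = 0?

5

Normal vector n = (4, 3, 0), and n·(−25, 16, −48) − (−27) = −25.
|n| = √(16 + 9 + 0) = 5, so the distance is |-25|/5 = 5.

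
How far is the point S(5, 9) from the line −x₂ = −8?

1

d = |0·5 + (-1)·9 − (-8)| / √(0 + 1) = |-1|/1 = 1.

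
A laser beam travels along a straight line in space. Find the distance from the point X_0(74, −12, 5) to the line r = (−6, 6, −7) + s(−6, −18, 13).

Direction vector d = (−6, −18, 13).
AP = (80, −18, 12), and AP × d = (−18, −1112, −1548).
|AP × d|² = 3633172 and |d|² = 529, so the distance is √(3633172/529) = √6868 = 2√1717.

2√1717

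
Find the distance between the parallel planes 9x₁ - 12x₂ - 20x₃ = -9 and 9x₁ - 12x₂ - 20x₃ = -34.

1

Both planes have normal n = (9, -12, -20), |n| = 25. Any point on the first plane is at distance |(-34) − (-9)|/|n| = 25/25 = 1 from the second.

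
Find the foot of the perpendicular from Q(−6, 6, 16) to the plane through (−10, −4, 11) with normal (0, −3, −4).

n = (0, −3, −4), |n|² = 25, and n·Q − (-32) = -50.
t = -50/25 = -2, so the foot is Q − t·n = (−6, 6, 16) − (-2)·(0, −3, −4) = (−6, 0, 8).

(-6, 0, 8)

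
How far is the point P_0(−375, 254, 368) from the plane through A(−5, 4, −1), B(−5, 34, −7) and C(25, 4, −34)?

AB = (0, 30, −6) and AC = (30, 0, −33), so a normal is n = AB × AC = (−990, −180, −900).
Then n·(−375, 254, 368) − 5130 = −10800.
|n| = √(980100 + 32400 + 810000) = 1350, so the distance is |-10800|/1350 = 8.

8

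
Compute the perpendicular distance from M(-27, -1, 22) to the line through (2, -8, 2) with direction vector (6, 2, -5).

Direction vector d = (6, 2, -5).
AP = (-29, 7, 20), and AP × d = (-75, -25, -100).
|AP × d|² = 16250 and |d|² = 65, so the distance is √(16250/65) = √250 = 5√10.

5√10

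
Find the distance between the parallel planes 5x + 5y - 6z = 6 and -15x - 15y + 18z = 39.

19√86/86

Divide the second equation by -3 to match normals: 5x + 5y - 6z = -13.
Both planes have normal n = (5, 5, -6), |n| = √86. Any point on the first plane is at distance |(-13) − 6|/|n| = 19/√86 from the second.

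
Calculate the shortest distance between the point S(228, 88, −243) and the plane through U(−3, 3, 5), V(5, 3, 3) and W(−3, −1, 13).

UV = (8, 0, −2) and UW = (0, −4, 8), so a normal is n = UV × UW = (−8, −64, −32).
Then n·(228, 88, −243) − (−328) = 648.
|n| = √(64 + 4096 + 1024) = 72, so the distance is |648|/72 = 9.

9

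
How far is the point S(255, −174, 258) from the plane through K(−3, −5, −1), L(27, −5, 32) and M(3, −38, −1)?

6

KL = (30, 0, 33) and KM = (6, −33, 0), so a normal is n = KL × KM = (1089, 198, −990).
n = (1089, 198, −990); n·P − (-3267) = -8910; |n| = 1485; distance = 8910/1485 = 6.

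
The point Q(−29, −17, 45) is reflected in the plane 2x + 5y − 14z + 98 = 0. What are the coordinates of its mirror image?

n = (2, 5, −14), |n|² = 225, n·Q − (-98) = -675, so t = -675/225 = -3.
Foot F = Q − (-3)·n = (−23, −2, 3); the reflection is 2F − Q = (−17, 13, −39).

(-17, 13, -39)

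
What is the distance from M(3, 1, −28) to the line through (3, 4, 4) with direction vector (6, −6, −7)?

Direction vector d = (6, −6, −7).
AP = (0, −3, −32); AP·d = 242, |AP|² = 1033, |d|² = 121.
distance² = |AP|² − (AP·d)²/|d|² = 1033 − 58564/121 = 549, so the distance is 3√61.

3√61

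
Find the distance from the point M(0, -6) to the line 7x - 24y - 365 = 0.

d = |7·0 + (-24)·(-6) − 365| / √(49 + 576) = |-221|/25 = 221/25.

221/25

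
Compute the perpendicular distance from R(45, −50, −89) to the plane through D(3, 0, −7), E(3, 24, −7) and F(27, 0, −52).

26/17

DE = (0, 24, 0) and DF = (24, 0, −45), so a normal is n = DE × DF = (−1080, 0, −576).
Then n·(45, −50, −89) − 792 = 1872.
|n| = √(1166400 + 0 + 331776) = 1224, so the distance is |1872|/1224 = 26/17.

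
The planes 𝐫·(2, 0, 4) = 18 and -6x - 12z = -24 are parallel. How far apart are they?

Divide the second equation by -3 to match normals: 2x + 4z = 8.
With common normal n = (2, 0, 4) (|n| = 2√5), the distance is |18 − 8|/|n| = 10/(2√5) = √5.

√5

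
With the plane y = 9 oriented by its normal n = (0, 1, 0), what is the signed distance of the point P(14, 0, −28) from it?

n·P − 9 = -9.
|n| = 1, so the signed distance is -9/1 = -9.

-9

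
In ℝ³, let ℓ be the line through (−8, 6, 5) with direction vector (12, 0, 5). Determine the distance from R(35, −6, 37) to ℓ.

√313

Direction vector d = (12, 0, 5).
AP = (43, −12, 32), and AP × d = (−60, 169, 144).
|AP × d|² = 52897 and |d|² = 169, so the distance is √(52897/169) = √313.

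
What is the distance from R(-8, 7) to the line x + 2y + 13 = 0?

19√5/5

d = |1·(-8) + 2·7 − (-13)| / √(1 + 4) = |19|/√5 = 19√5/5.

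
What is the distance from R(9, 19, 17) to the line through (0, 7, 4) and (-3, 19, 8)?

A direction vector is d = (-3, 12, 4).
AP = (9, 12, 13); AP·d = 169, |AP|² = 394, |d|² = 169.
distance² = |AP|² − (AP·d)²/|d|² = 394 − 28561/169 = 225, so the distance is 15.

15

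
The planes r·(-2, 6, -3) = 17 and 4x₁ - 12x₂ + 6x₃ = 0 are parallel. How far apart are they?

Divide the second equation by -2 to match normals: -2x₁ + 6x₂ - 3x₃ = 0.
Both planes have normal n = (-2, 6, -3), |n| = 7. Any point on the first plane is at distance |0 − 17|/|n| = 17/7 from the second.

17/7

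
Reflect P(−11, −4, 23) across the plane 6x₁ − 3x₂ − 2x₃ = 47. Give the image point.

(25, -22, 11)

With n = (6, −3, −2), the signed offset is (n·P − 47)/|n|² = -147/49 = -3.
P' = P − 2t·n = (−11, −4, 23) − (-6)·(6, −3, −2) = (25, −22, 11).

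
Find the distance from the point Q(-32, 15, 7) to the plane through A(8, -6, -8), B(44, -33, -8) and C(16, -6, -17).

AB = (36, -27, 0) and AC = (8, 0, -9), so a normal is n = AB × AC = (243, 324, 216).
d = |243·(-32) + 324·15 + 216·7 − (-1728)| / √(59049 + 104976 + 46656) = |324| / 459 = 12/17.

12/17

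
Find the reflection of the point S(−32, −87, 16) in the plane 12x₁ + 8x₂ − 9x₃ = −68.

(64, -23, -56)

n = (12, 8, −9), |n|² = 289, n·S − (-68) = -1156, so t = -1156/289 = -4.
Foot F = S − (-4)·n = (16, −55, −20); the reflection is 2F − S = (64, −23, −56).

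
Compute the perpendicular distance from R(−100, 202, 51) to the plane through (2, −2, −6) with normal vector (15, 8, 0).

The plane has equation n·(r − (2, −2, −6)) = 0, i.e. n·r = 14.
d = |15·(-100) + 8·202 − 14| / √(225 + 64 + 0) = |102| / 17 = 6.

6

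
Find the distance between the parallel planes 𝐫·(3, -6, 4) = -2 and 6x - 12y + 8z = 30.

Divide the second equation by 2 to match normals: 3x - 6y + 4z = 15.
Both planes have normal n = (3, -6, 4), |n| = √61. Any point on the first plane is at distance |15 − (-2)|/|n| = 17/√61 from the second.

17√61/61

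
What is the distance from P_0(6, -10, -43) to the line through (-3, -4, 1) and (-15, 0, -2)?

√2053

A direction vector is d = (-12, 4, -3).
AP = (9, -6, -44); AP·d = 0, |AP|² = 2053, |d|² = 169.
distance² = |AP|² − (AP·d)²/|d|² = 2053 − 0/169 = 2053, so the distance is √2053.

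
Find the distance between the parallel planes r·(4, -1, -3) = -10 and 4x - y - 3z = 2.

6√26/13

With common normal n = (4, -1, -3) (|n| = √26), the distance is |(-10) − 2|/|n| = 12/√26 = 6√26/13.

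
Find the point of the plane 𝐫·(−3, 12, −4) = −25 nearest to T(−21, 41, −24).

The perpendicular from T has direction n = (−3, 12, −4): r = (−21, 41, −24) + μ(−3, 12, −4).
Substitute into the plane: n·(T + μn) = -25 gives 651 + 169μ = -25, so μ = -4.
Foot = (−21, 41, −24) + (-4)·(−3, 12, −4) = (−9, −7, −8).

(-9, -7, -8)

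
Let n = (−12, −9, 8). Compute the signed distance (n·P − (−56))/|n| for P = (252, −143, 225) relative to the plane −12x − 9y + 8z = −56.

n·P − (-56) = 119.
|n| = 17, so the signed distance is 119/17 = 7.

7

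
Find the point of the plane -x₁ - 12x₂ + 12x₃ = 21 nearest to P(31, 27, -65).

n = (-1, -12, 12), |n|² = 289, and n·P − 21 = -1156.
t = -1156/289 = -4, so the foot is P − t·n = (31, 27, -65) − (-4)·(-1, -12, 12) = (27, -21, -17).

(27, -21, -17)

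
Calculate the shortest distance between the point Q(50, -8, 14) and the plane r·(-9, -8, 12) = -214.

4/17

d = |(-9)·50 + (-8)·(-8) + 12·14 − (-214)| / √(81 + 64 + 144) = |-4| / 17 = 4/17.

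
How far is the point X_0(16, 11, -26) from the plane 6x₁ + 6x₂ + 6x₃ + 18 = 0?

Normal vector n = (6, 6, 6), and n·(16, 11, -26) - (-18) = 24.
|n| = √(36 + 36 + 36) = 6√3, so the distance is |24|/(6√3) = 4/√3.

4/√3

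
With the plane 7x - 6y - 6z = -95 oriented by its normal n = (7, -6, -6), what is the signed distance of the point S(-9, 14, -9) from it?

n·S − (-95) = 2.
|n| = 11, so the signed distance is 2/11.

2/11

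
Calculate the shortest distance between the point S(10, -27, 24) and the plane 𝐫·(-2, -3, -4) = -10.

Normal vector n = (-2, -3, -4), and n·(10, -27, 24) - (-10) = -25.
|n| = √(4 + 9 + 16) = √29, so the distance is |-25|/√29 = 25√29/29.

25/√29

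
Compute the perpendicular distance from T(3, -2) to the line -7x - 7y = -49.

3√2

d = |(-7)·3 + (-7)·(-2) − (-49)| / √(49 + 49) = |42|/(7√2) = 3√2.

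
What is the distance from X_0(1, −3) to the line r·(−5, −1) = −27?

The normal to the line is n = (−5, −1) with |n| = √26.
|n·X_0 − (-27)| = |-2 − (-27)| = 25, so the distance is 25/√26.

25/√26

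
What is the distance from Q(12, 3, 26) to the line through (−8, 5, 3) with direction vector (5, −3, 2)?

Direction vector d = (5, −3, 2).
AP = (20, −2, 23), and AP × d = (65, 75, −50).
|AP × d|² = 12350 and |d|² = 38, so the distance is √(12350/38) = √325 = 5√13.

5√13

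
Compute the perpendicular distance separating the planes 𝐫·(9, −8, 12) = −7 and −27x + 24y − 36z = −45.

Divide the second equation by -3 to match normals: 9x − 8y + 12z = 15.
Both planes have normal n = (9, −8, 12), |n| = 17. Any point on the first plane is at distance |15 − (-7)|/|n| = 22/17 from the second.

22/17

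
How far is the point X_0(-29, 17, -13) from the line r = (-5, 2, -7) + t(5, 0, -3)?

Direction vector d = (5, 0, -3).
AP = (-24, 15, -6); AP·d = -102, |AP|² = 837, |d|² = 34.
distance² = |AP|² − (AP·d)²/|d|² = 837 − 10404/34 = 531, so the distance is 3√59.

3√59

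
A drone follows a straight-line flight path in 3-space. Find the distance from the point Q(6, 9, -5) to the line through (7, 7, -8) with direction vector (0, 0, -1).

Direction vector d = (0, 0, -1).
AP = (-1, 2, 3), and AP × d = (-2, -1, 0).
|AP × d|² = 5 and |d|² = 1, so the distance is √5.

√5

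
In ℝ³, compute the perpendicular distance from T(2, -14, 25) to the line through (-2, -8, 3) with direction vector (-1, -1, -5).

Direction vector d = (-1, -1, -5).
AP = (4, -6, 22), and AP × d = (52, -2, -10).
|AP × d|² = 2808 and |d|² = 27, so the distance is √(2808/27) = √104 = 2√26.

2√26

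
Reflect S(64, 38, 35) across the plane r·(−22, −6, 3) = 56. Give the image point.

(-68, 2, 53)

n = (−22, −6, 3), |n|² = 529, n·S − 56 = -1587, so t = -1587/529 = -3.
Foot F = S − (-3)·n = (−2, 20, 44); the reflection is 2F − S = (−68, 2, 53).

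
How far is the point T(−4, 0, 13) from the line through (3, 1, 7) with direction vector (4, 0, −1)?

Direction vector d = (4, 0, −1).
AP = (−7, −1, 6), and AP × d = (1, 17, 4).
|AP × d|² = 306 and |d|² = 17, so the distance is √(306/17) = √18 = 3√2.

3√2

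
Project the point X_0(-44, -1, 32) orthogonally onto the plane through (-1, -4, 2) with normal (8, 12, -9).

(-28, 23, 14)

The perpendicular from X_0 has direction n = (8, 12, -9): r = (-44, -1, 32) + λ(8, 12, -9).
Substitute into the plane: n·(X_0 + λn) = -74 gives -652 + 289λ = -74, so λ = 2.
Foot = (-44, -1, 32) + 2·(8, 12, -9) = (-28, 23, 14).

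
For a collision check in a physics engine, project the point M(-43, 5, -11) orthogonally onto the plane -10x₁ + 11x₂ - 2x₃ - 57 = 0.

(-23, -17, -7)

The perpendicular from M has direction n = (-10, 11, -2): r = (-43, 5, -11) + λ(-10, 11, -2).
Substitute into the plane: n·(M + λn) = 57 gives 507 + 225λ = 57, so λ = -2.
Foot = (-43, 5, -11) + (-2)·(-10, 11, -2) = (-23, -17, -7).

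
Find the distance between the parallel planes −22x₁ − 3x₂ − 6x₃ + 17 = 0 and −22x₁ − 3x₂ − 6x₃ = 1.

Both planes have normal n = (−22, −3, −6), |n| = 23. Any point on the first plane is at distance |1 − (-17)|/|n| = 18/23 from the second.

18/23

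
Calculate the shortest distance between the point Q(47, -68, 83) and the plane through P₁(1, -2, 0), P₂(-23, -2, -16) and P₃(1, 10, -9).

P₁P₂ = (-24, 0, -16) and P₁P₃ = (0, 12, -9), so a normal is n = P₁P₂ × P₁P₃ = (192, -216, -288).
n = (192, -216, -288); n·P − 624 = -816; |n| = 408; distance = 816/408 = 2.

2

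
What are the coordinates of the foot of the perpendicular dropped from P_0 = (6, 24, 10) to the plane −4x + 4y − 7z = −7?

The perpendicular from P_0 has direction n = (−4, 4, −7): r = (6, 24, 10) + λ(−4, 4, −7).
Substitute into the plane: n·(P_0 + λn) = -7 gives 2 + 81λ = -7, so λ = -1/9.
Foot = (6, 24, 10) + (-1/9)·(−4, 4, −7) = (58/9, 212/9, 97/9).

(58/9, 212/9, 97/9)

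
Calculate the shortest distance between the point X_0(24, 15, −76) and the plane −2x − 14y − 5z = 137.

Normal vector n = (−2, −14, −5), and n·(24, 15, −76) − 137 = −15.
|n| = √(4 + 196 + 25) = 15, so the distance is |-15|/15 = 1.

1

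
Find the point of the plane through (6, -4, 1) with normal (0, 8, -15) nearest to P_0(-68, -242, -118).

(-68, -4058/17, -2111/17)

The perpendicular from P_0 has direction n = (0, 8, -15): r = (-68, -242, -118) + μ(0, 8, -15).
Substitute into the plane: n·(P_0 + μn) = -47 gives -166 + 289μ = -47, so μ = 7/17.
Foot = (-68, -242, -118) + (7/17)·(0, 8, -15) = (-68, -4058/17, -2111/17).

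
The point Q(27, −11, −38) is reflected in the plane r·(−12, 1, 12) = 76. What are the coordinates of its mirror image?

(-45, -5, 34)

With n = (−12, 1, 12), the signed offset is (n·Q − 76)/|n|² = -867/289 = -3.
Q' = Q − 2t·n = (27, −11, −38) − (-6)·(−12, 1, 12) = (−45, −5, 34).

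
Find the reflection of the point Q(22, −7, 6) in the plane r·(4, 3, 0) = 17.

With n = (4, 3, 0), the signed offset is (n·Q − 17)/|n|² = 50/25 = 2.
Q' = Q − 2t·n = (22, −7, 6) − 4·(4, 3, 0) = (6, −19, 6).

(6, -19, 6)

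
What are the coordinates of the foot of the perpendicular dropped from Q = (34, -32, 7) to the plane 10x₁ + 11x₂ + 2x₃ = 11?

The perpendicular from Q has direction n = (10, 11, 2): r = (34, -32, 7) + λ(10, 11, 2).
Substitute into the plane: n·(Q + λn) = 11 gives 2 + 225λ = 11, so λ = 1/25.
Foot = (34, -32, 7) + (1/25)·(10, 11, 2) = (172/5, -789/25, 177/25).

(172/5, -789/25, 177/25)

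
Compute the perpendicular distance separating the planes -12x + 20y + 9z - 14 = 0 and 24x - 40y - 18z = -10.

9/25

Divide the second equation by -2 to match normals: -12x + 20y + 9z = 5.
With common normal n = (-12, 20, 9) (|n| = 25), the distance is |14 − 5|/|n| = 9/25.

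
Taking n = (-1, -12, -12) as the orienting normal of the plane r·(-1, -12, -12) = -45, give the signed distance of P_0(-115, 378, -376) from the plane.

8

n·P_0 − (-45) = 136.
|n| = 17, so the signed distance is 136/17 = 8.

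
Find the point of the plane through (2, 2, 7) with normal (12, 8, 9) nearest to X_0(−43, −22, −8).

n = (12, 8, 9), |n|² = 289, and n·X_0 − 103 = -867.
t = -867/289 = -3, so the foot is X_0 − t·n = (−43, −22, −8) − (-3)·(12, 8, 9) = (−7, 2, 19).

(-7, 2, 19)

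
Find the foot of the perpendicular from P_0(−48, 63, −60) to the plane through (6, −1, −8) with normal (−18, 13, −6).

(24, 11, -36)

The perpendicular from P_0 has direction n = (−18, 13, −6): r = (−48, 63, −60) + μ(−18, 13, −6).
Substitute into the plane: n·(P_0 + μn) = -73 gives 2043 + 529μ = -73, so μ = -4.
Foot = (−48, 63, −60) + (-4)·(−18, 13, −6) = (24, 11, −36).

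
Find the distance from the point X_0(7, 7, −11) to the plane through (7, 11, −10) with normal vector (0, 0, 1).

1

The plane has equation n·(r − (7, 11, −10)) = 0, i.e. n·r = -10.
Then n·(7, 7, −11) − (−10) = −1.
|n| = √(0 + 0 + 1) = 1, so the distance is |-1|/1 = 1.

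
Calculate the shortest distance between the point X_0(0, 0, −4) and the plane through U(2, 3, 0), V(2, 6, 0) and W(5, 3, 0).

4

UV = (0, 3, 0) and UW = (3, 0, 0), so a normal is n = UV × UW = (0, 0, −9).
d = |(-9)·(-4) − 0| / √(0 + 0 + 81) = |36| / 9 = 4.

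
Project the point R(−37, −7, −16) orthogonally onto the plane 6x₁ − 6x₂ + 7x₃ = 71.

n = (6, −6, 7), |n|² = 121, and n·R − 71 = -363.
t = -363/121 = -3, so the foot is R − t·n = (−37, −7, −16) − (-3)·(6, −6, 7) = (−19, −25, 5).

(-19, -25, 5)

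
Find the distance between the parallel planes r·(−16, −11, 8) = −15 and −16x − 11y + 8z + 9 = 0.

2/7

Both planes have normal n = (−16, −11, 8), |n| = 21. Any point on the first plane is at distance |(-9) − (-15)|/|n| = 6/21 = 2/7 from the second.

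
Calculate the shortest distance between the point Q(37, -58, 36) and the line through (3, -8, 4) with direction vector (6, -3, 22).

2√641

Direction vector d = (6, -3, 22).
AP = (34, -50, 32); AP·d = 1058, |AP|² = 4680, |d|² = 529.
distance² = |AP|² − (AP·d)²/|d|² = 4680 − 1119364/529 = 2564, so the distance is 2√641.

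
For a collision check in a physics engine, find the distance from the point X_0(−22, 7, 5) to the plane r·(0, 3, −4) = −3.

d = |3·7 + (-4)·5 − (-3)| / √(0 + 9 + 16) = |4| / 5 = 4/5.

4/5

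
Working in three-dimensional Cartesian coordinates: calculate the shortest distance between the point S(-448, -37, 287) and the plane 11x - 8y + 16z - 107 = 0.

7

Normal vector n = (11, -8, 16), and n·(-448, -37, 287) - 107 = -147.
|n| = √(121 + 64 + 256) = 21, so the distance is |-147|/21 = 7.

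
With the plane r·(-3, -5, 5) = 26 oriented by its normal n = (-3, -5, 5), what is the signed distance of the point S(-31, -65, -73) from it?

n·S − 26 = 27.
|n| = √59, so the signed distance is 27/√59.

27/√59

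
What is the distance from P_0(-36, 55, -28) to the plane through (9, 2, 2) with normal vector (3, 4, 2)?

17√29/29

The plane has equation n·(r − (9, 2, 2)) = 0, i.e. n·r = 39.
Then n·(-36, 55, -28) - 39 = 17.
|n| = √(9 + 16 + 4) = √29, so the distance is |17|/√29 = 17√29/29.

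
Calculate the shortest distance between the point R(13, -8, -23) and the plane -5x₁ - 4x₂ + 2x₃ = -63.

Normal vector n = (-5, -4, 2), and n·(13, -8, -23) - (-63) = -16.
|n| = √(25 + 16 + 4) = 3√5, so the distance is |-16|/(3√5) = 16√5/15.

16√5/15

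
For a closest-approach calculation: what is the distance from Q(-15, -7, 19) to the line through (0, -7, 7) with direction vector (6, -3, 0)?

Direction vector d = (6, -3, 0).
AP = (-15, 0, 12), and AP × d = (36, 72, 45).
|AP × d|² = 8505 and |d|² = 45, so the distance is √(8505/45) = √189 = 3√21.

3√21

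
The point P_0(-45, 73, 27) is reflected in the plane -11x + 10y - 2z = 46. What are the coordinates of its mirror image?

n = (-11, 10, -2), |n|² = 225, n·P_0 − 46 = 1125, so t = 1125/225 = 5.
Foot F = P_0 − 5·n = (10, 23, 37); the reflection is 2F − P_0 = (65, -27, 47).

(65, -27, 47)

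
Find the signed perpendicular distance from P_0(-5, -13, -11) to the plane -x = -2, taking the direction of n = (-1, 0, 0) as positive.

7

n·P_0 − (-2) = 7.
|n| = 1, so the signed distance is 7/1 = 7.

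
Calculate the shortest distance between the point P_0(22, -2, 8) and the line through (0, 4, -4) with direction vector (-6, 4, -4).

2√13

Direction vector d = (-6, 4, -4).
AP = (22, -6, 12); AP·d = -204, |AP|² = 664, |d|² = 68.
distance² = |AP|² − (AP·d)²/|d|² = 664 − 41616/68 = 52, so the distance is 2√13.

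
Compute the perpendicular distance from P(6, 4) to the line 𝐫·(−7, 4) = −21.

d = |(-7)·6 + 4·4 − (-21)| / √(49 + 16) = |-5|/√65 = 5/√65.

√65/13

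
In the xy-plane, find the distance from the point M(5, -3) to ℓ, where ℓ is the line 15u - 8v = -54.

9

d = |15·5 + (-8)·(-3) − (-54)| / √(225 + 64) = |153|/17 = 9.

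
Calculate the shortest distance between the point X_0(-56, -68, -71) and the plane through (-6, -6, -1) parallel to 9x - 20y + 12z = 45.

Parallel planes share the normal n = (9, -20, 12); since (-6, -6, -1) lies on the plane, its equation is 9x - 20y + 12z = 54.
d = |9·(-56) + (-20)·(-68) + 12·(-71) − 54| / √(81 + 400 + 144) = |-50| / 25 = 2.

2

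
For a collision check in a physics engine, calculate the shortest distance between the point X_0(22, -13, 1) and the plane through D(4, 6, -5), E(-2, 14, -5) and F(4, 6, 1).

DE = (-6, 8, 0) and DF = (0, 0, 6), so a normal is n = DE × DF = (48, 36, 0).
n = (48, 36, 0); n·P − 408 = 180; |n| = 60; distance = 180/60 = 3.

3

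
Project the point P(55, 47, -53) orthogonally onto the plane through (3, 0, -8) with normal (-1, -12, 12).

(51, -1, -5)

n = (-1, -12, 12), |n|² = 289, and n·P − (-99) = -1156.
t = -1156/289 = -4, so the foot is P − t·n = (55, 47, -53) − (-4)·(-1, -12, 12) = (51, -1, -5).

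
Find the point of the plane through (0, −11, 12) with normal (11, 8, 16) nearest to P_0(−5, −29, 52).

n = (11, 8, 16), |n|² = 441, and n·P_0 − 104 = 441.
t = 441/441 = 1, so the foot is P_0 − t·n = (−5, −29, 52) − 1·(11, 8, 16) = (−16, −37, 36).

(-16, -37, 36)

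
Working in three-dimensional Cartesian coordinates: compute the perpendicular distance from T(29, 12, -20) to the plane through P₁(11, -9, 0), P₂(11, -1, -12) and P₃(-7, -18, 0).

8/√61

P₁P₂ = (0, 8, -12) and P₁P₃ = (-18, -9, 0), so a normal is n = P₁P₂ × P₁P₃ = (-108, 216, 144).
n = (-108, 216, 144); n·P − (-3132) = -288; |n| = 36√61; distance = 288/(36√61) = 8/√61.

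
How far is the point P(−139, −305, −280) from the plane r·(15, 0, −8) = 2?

9

n = (15, 0, −8); n·P − 2 = 153; |n| = 17; distance = 153/17 = 9.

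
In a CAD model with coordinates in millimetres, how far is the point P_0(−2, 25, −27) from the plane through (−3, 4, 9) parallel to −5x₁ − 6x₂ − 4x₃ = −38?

13/√77

Parallel planes share the normal n = (−5, −6, −4); since (−3, 4, 9) lies on the plane, its equation is −5x₁ − 6x₂ − 4x₃ = -45.
Then n·(−2, 25, −27) − (−45) = 13.
|n| = √(25 + 36 + 16) = √77, so the distance is |13|/√77 = 13/√77.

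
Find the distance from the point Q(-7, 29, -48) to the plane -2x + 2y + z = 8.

n = (-2, 2, 1); n·P − 8 = 16; |n| = 3; distance = 16/3.

16/3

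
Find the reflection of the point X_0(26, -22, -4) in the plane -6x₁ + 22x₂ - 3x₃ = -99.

(14, 22, -10)

n = (-6, 22, -3), |n|² = 529, n·X_0 − (-99) = -529, so t = -529/529 = -1.
Foot F = X_0 − (-1)·n = (20, 0, -7); the reflection is 2F − X_0 = (14, 22, -10).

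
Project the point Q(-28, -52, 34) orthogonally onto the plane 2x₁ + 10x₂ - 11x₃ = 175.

(-18, -2, -21)

The perpendicular from Q has direction n = (2, 10, -11): r = (-28, -52, 34) + t(2, 10, -11).
Substitute into the plane: n·(Q + tn) = 175 gives -950 + 225t = 175, so t = 5.
Foot = (-28, -52, 34) + 5·(2, 10, -11) = (-18, -2, -21).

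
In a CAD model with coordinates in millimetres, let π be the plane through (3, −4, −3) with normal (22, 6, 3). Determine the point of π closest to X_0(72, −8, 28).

(6, -26, 19)

The perpendicular from X_0 has direction n = (22, 6, 3): r = (72, −8, 28) + μ(22, 6, 3).
Substitute into the plane: n·(X_0 + μn) = 33 gives 1620 + 529μ = 33, so μ = -3.
Foot = (72, −8, 28) + (-3)·(22, 6, 3) = (6, −26, 19).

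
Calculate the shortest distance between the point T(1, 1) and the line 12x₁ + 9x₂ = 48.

The normal to the line is n = (12, 9) with |n| = 15.
|n·T − 48| = |21 − 48| = 27, so the distance is 27/15 = 9/5.

9/5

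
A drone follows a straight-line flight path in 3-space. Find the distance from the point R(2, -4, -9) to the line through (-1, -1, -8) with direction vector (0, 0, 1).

Direction vector d = (0, 0, 1).
AP = (3, -3, -1); AP·d = -1, |AP|² = 19, |d|² = 1.
distance² = |AP|² − (AP·d)²/|d|² = 19 − 1/1 = 18, so the distance is 3√2.

3√2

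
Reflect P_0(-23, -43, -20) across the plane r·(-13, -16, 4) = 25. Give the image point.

With n = (-13, -16, 4), the signed offset is (n·P_0 − 25)/|n|² = 882/441 = 2.
P_0' = P_0 − 2t·n = (-23, -43, -20) − 4·(-13, -16, 4) = (29, 21, -36).

(29, 21, -36)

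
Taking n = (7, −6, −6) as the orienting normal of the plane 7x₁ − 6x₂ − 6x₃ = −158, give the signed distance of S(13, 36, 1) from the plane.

n·S − (-158) = 27.
|n| = 11, so the signed distance is 27/11.

27/11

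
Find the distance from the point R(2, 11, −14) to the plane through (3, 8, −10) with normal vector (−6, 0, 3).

The plane has equation n·(r − (3, 8, −10)) = 0, i.e. n·r = -48.
Then n·(2, 11, −14) − (−48) = −6.
|n| = √(36 + 0 + 9) = 3√5, so the distance is |-6|/(3√5) = 2/√5.

2/√5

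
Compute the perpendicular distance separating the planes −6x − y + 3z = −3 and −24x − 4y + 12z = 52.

Divide the second equation by 4 to match normals: −6x − y + 3z = 13.
With common normal n = (−6, −1, 3) (|n| = √46), the distance is |(-3) − 13|/|n| = 16/√46.

8√46/23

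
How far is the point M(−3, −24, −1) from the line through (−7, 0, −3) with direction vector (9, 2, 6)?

2√149

Direction vector d = (9, 2, 6).
AP = (4, −24, 2); AP·d = 0, |AP|² = 596, |d|² = 121.
distance² = |AP|² − (AP·d)²/|d|² = 596 − 0/121 = 596, so the distance is 2√149.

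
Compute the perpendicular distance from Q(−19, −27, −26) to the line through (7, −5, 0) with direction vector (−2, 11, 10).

Direction vector d = (−2, 11, 10).
AP = (−26, −22, −26); AP·d = -450, |AP|² = 1836, |d|² = 225.
distance² = |AP|² − (AP·d)²/|d|² = 1836 − 202500/225 = 936, so the distance is 6√26.

6√26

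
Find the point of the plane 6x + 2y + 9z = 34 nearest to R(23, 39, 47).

n = (6, 2, 9), |n|² = 121, and n·R − 34 = 605.
t = 605/121 = 5, so the foot is R − t·n = (23, 39, 47) − 5·(6, 2, 9) = (−7, 29, 2).

(-7, 29, 2)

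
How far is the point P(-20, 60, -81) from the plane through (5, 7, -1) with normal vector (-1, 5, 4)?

30/√42

The plane has equation n·(r − (5, 7, -1)) = 0, i.e. n·r = 26.
Then n·(-20, 60, -81) - 26 = -30.
|n| = √(1 + 25 + 16) = √42, so the distance is |-30|/√42 = 30/√42.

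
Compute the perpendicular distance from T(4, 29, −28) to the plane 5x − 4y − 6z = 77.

5√77/77

n = (5, −4, −6); n·P − 77 = -5; |n| = √77; distance = 5/√77.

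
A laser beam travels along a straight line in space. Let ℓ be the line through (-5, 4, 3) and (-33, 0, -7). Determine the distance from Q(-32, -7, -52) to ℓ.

A direction vector is d = (-28, -4, -10).
AP = (-27, -11, -55), and AP × d = (-110, 1270, -200).
|AP × d|² = 1665000 and |d|² = 900, so the distance is √(1665000/900) = √1850 = 5√74.

5√74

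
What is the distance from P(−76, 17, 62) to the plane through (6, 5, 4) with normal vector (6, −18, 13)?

The plane has equation n·(r − (6, 5, 4)) = 0, i.e. n·r = -2.
n = (6, −18, 13); n·P − (-2) = 46; |n| = 23; distance = 46/23 = 2.

2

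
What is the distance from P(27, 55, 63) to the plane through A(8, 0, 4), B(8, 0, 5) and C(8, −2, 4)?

19

AB = (0, 0, 1) and AC = (0, −2, 0), so a normal is n = AB × AC = (2, 0, 0).
Then n·(27, 55, 63) − 16 = 38.
|n| = √(4 + 0 + 0) = 2, so the distance is |38|/2 = 19.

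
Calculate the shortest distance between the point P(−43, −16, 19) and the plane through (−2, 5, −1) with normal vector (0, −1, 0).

21

The plane has equation n·(r − (−2, 5, −1)) = 0, i.e. n·r = -5.
n = (0, −1, 0); n·P − (-5) = 21; |n| = 1; distance = 21/1 = 21.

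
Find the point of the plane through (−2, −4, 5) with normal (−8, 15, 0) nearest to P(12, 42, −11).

The perpendicular from P has direction n = (−8, 15, 0): r = (12, 42, −11) + t(−8, 15, 0).
Substitute into the plane: n·(P + tn) = -44 gives 534 + 289t = -44, so t = -2.
Foot = (12, 42, −11) + (-2)·(−8, 15, 0) = (28, 12, −11).

(28, 12, -11)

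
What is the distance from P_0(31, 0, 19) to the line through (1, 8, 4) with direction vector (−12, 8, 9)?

Direction vector d = (−12, 8, 9).
AP = (30, −8, 15), and AP × d = (−192, −450, 144).
|AP × d|² = 260100 and |d|² = 289, so the distance is √(260100/289) = √900 = 30.

30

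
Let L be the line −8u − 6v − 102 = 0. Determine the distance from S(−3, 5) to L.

The normal to the line is n = (−8, −6) with |n| = 10.
|n·S − 102| = |-6 − 102| = 108, so the distance is 108/10 = 54/5.

54/5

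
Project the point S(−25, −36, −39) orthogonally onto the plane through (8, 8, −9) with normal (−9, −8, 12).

(-16, -28, -51)

n = (−9, −8, 12), |n|² = 289, and n·S − (-244) = 289.
t = 289/289 = 1, so the foot is S − t·n = (−25, −36, −39) − 1·(−9, −8, 12) = (−16, −28, −51).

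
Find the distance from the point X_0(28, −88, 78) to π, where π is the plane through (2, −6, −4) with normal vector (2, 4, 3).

30/√29

The plane has equation n·(r − (2, −6, −4)) = 0, i.e. n·r = -32.
n = (2, 4, 3); n·P − (-32) = -30; |n| = √29; distance = 30/√29 = 30√29/29.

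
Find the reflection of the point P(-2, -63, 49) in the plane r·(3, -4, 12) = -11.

(-32, -23, -71)

With n = (3, -4, 12), the signed offset is (n·P − (-11))/|n|² = 845/169 = 5.
P' = P − 2t·n = (-2, -63, 49) − 10·(3, -4, 12) = (-32, -23, -71).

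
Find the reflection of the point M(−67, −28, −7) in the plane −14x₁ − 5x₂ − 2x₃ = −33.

(73, 22, 13)

n = (−14, −5, −2), |n|² = 225, n·M − (-33) = 1125, so t = 1125/225 = 5.
Foot F = M − 5·n = (3, −3, 3); the reflection is 2F − M = (73, 22, 13).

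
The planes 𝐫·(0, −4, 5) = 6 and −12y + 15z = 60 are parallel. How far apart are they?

Divide the second equation by 3 to match normals: −4y + 5z = 20.
With common normal n = (0, −4, 5) (|n| = √41), the distance is |6 − 20|/|n| = 14/√41 = 14√41/41.

14/√41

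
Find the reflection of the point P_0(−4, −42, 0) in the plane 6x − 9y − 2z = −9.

n = (6, −9, −2), |n|² = 121, n·P_0 − (-9) = 363, so t = 363/121 = 3.
Foot F = P_0 − 3·n = (−22, −15, 6); the reflection is 2F − P_0 = (−40, 12, 12).

(-40, 12, 12)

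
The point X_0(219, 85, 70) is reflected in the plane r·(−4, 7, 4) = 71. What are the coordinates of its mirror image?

(1907/9, 877/9, 694/9)

With n = (−4, 7, 4), the signed offset is (n·X_0 − 71)/|n|² = -72/81 = -8/9.
X_0' = X_0 − 2t·n = (219, 85, 70) − (-16/9)·(−4, 7, 4) = (1907/9, 877/9, 694/9).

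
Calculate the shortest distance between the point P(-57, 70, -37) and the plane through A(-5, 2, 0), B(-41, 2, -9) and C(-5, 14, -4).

AB = (-36, 0, -9) and AC = (0, 12, -4), so a normal is n = AB × AC = (108, -144, -432).
Then n·(-57, 70, -37) - (-828) = 576.
|n| = √(11664 + 20736 + 186624) = 468, so the distance is |576|/468 = 16/13.

16/13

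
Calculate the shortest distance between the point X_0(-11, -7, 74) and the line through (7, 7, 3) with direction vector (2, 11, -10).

√1961

Direction vector d = (2, 11, -10).
AP = (-18, -14, 71); AP·d = -900, |AP|² = 5561, |d|² = 225.
distance² = |AP|² − (AP·d)²/|d|² = 5561 − 810000/225 = 1961, so the distance is √1961.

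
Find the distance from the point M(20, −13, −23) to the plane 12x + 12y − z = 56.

3

Normal vector n = (12, 12, −1), and n·(20, −13, −23) − 56 = 51.
|n| = √(144 + 144 + 1) = 17, so the distance is |51|/17 = 3.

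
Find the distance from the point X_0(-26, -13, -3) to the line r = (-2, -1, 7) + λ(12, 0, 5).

Direction vector d = (12, 0, 5).
AP = (-24, -12, -10), and AP × d = (-60, 0, 144).
|AP × d|² = 24336 and |d|² = 169, so the distance is √(24336/169) = √144 = 12.

12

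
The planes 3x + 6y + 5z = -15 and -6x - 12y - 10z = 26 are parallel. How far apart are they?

√70/35

Divide the second equation by -2 to match normals: 3x + 6y + 5z = -13.
With common normal n = (3, 6, 5) (|n| = √70), the distance is |(-15) − (-13)|/|n| = 2/√70.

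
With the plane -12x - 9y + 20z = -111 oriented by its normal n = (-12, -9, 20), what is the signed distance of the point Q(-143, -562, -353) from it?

n·Q − (-111) = -175.
|n| = 25, so the signed distance is -175/25 = -7.

-7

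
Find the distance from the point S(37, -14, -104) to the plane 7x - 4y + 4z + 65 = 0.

Normal vector n = (7, -4, 4), and n·(37, -14, -104) - (-65) = -36.
|n| = √(49 + 16 + 16) = 9, so the distance is |-36|/9 = 4.

4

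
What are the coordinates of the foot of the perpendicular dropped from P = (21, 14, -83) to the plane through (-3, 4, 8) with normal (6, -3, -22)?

(-3, 26, 5)

The perpendicular from P has direction n = (6, -3, -22): r = (21, 14, -83) + λ(6, -3, -22).
Substitute into the plane: n·(P + λn) = -206 gives 1910 + 529λ = -206, so λ = -4.
Foot = (21, 14, -83) + (-4)·(6, -3, -22) = (-3, 26, 5).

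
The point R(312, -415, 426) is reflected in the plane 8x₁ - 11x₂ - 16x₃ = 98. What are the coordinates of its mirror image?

With n = (8, -11, -16), the signed offset is (n·R − 98)/|n|² = 147/441 = 1/3.
R' = R − 2t·n = (312, -415, 426) − (2/3)·(8, -11, -16) = (920/3, -1223/3, 1310/3).

(920/3, -1223/3, 1310/3)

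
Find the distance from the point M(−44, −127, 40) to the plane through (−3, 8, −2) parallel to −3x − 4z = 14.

Parallel planes share the normal n = (−3, 0, −4); since (−3, 8, −2) lies on the plane, its equation is −3x − 4z = 17.
n = (−3, 0, −4); n·P − 17 = -45; |n| = 5; distance = 45/5 = 9.

9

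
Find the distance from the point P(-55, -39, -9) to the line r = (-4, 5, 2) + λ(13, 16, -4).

Direction vector d = (13, 16, -4).
AP = (-51, -44, -11), and AP × d = (352, -347, -244).
|AP × d|² = 303849 and |d|² = 441, so the distance is √(303849/441) = √689.

√689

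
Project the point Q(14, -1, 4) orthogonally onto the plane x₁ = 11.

(11, -1, 4)

The perpendicular from Q has direction n = (1, 0, 0): r = (14, -1, 4) + λ(1, 0, 0).
Substitute into the plane: n·(Q + λn) = 11 gives 14 + 1λ = 11, so λ = -3.
Foot = (14, -1, 4) + (-3)·(1, 0, 0) = (11, -1, 4).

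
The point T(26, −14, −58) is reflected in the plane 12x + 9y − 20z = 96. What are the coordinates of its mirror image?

With n = (12, 9, −20), the signed offset is (n·T − 96)/|n|² = 1250/625 = 2.
T' = T − 2t·n = (26, −14, −58) − 4·(12, 9, −20) = (−22, −50, 22).

(-22, -50, 22)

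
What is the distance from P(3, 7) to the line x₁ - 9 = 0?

6

d = |1·3 + 0·7 − 9| / √(1 + 0) = |-6|/1 = 6.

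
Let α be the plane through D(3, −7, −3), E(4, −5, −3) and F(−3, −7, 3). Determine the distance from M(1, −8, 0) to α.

DE = (1, 2, 0) and DF = (−6, 0, 6), so a normal is n = DE × DF = (12, −6, 12).
d = |12·1 + (-6)·(-8) + 12·0 − 42| / √(144 + 36 + 144) = |18| / 18 = 1.

1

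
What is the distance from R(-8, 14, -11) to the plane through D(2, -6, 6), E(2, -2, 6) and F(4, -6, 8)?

7/√2

DE = (0, 4, 0) and DF = (2, 0, 2), so a normal is n = DE × DF = (8, 0, -8).
n = (8, 0, -8); n·P − (-32) = 56; |n| = 8√2; distance = 56/(8√2) = 7/√2.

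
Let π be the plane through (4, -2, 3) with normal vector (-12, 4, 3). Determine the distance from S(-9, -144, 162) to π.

5

The plane has equation n·(r − (4, -2, 3)) = 0, i.e. n·r = -47.
Then n·(-9, -144, 162) - (-47) = 65.
|n| = √(144 + 16 + 9) = 13, so the distance is |65|/13 = 5.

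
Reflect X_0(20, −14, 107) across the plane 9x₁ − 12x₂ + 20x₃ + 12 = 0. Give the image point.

(-52, 82, -53)

n = (9, −12, 20), |n|² = 625, n·X_0 − (-12) = 2500, so t = 2500/625 = 4.
Foot F = X_0 − 4·n = (−16, 34, 27); the reflection is 2F − X_0 = (−52, 82, −53).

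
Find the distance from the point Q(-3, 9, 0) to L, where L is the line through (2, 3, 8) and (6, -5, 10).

A direction vector is d = (4, -8, 2).
AP = (-5, 6, -8); AP·d = -84, |AP|² = 125, |d|² = 84.
distance² = |AP|² − (AP·d)²/|d|² = 125 − 7056/84 = 41, so the distance is √41.

√41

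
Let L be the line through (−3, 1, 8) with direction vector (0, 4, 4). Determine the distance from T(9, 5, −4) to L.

Direction vector d = (0, 4, 4).
AP = (12, 4, −12), and AP × d = (64, −48, 48).
|AP × d|² = 8704 and |d|² = 32, so the distance is √(8704/32) = √272 = 4√17.

4√17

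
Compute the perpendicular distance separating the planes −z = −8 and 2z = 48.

Divide the second equation by -2 to match normals: −z = -24.
With common normal n = (0, 0, −1) (|n| = 1), the distance is |(-8) − (-24)|/|n| = 16/1 = 16.

16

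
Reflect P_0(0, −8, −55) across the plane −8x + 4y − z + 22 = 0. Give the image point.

With n = (−8, 4, −1), the signed offset is (n·P_0 − (-22))/|n|² = 45/81 = 5/9.
P_0' = P_0 − 2t·n = (0, −8, −55) − (10/9)·(−8, 4, −1) = (80/9, −112/9, −485/9).

(80/9, -112/9, -485/9)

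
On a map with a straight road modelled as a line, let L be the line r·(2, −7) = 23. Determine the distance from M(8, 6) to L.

The normal to the line is n = (2, −7) with |n| = √53.
|n·M − 23| = |-26 − 23| = 49, so the distance is 49/√53.

49√53/53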